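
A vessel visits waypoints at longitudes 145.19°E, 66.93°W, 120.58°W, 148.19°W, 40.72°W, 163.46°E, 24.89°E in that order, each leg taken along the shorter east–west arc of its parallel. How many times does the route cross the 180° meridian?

Leg 1: +145.19° → -66.93°, shortest Δλ = 147.88° (east) — crosses 180°.
Leg 2: -66.93° → -120.58°, shortest Δλ = -53.65° (west) — does not cross 180°.
Leg 3: -120.58° → -148.19°, shortest Δλ = -27.61° (west) — does not cross 180°.
Leg 4: -148.19° → -40.72°, shortest Δλ = 107.47° (east) — does not cross 180°.
Leg 5: -40.72° → +163.46°, shortest Δλ = -155.82° (west) — crosses 180°.
Leg 6: +163.46° → +24.89°, shortest Δλ = -138.57° (west) — does not cross 180°.
Total crossings: 2.

2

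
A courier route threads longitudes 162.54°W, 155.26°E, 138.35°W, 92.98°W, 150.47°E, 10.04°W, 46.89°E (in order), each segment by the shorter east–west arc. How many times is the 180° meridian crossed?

3

Leg 1: -162.54° → +155.26°, shortest Δλ = -42.2° (west) — crosses 180°.
Leg 2: +155.26° → -138.35°, shortest Δλ = 66.39° (east) — crosses 180°.
Leg 3: -138.35° → -92.98°, shortest Δλ = 45.37° (east) — does not cross 180°.
Leg 4: -92.98° → +150.47°, shortest Δλ = -116.55° (west) — crosses 180°.
Leg 5: +150.47° → -10.04°, shortest Δλ = -160.51° (west) — does not cross 180°.
Leg 6: -10.04° → +46.89°, shortest Δλ = 56.93° (east) — does not cross 180°.
Total crossings: 3.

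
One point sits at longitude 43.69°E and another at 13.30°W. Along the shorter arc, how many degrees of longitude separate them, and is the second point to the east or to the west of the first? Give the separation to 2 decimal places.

56.99° west

Raw difference: -13.30 − 43.69 = -56.99°.
Normalise into (−180°, 180°]: -56.99° stays -56.99°.
Negative ⇒ the second point lies to the west; separation 56.99°.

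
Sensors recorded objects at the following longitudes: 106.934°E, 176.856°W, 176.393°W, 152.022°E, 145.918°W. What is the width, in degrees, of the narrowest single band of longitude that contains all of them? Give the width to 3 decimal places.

Sort the longitudes: -176.856°, -176.393°, -145.918°, +106.934°, +152.022°.
Eastward gaps between consecutive values (wrapping around): 0.463°, 30.475°, 252.852°, 45.088°, 31.122°.
Largest gap = 252.852° ⇒ minimal covering band is its complement: 360° − 252.852° = 107.148°.
Band runs from +106.934° eastward to -145.918°, crossing the antimeridian.

107.148°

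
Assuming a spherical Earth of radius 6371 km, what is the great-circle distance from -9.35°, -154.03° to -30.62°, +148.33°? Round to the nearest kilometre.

6394 km

Δλ = 148.33 − -154.03 = 302.36°; wrapped into (−180°, 180°]: -57.64°.
Δφ = -30.62 − -9.35 = -21.27°.
a = sin²(Δφ/2) + cos φ₁ · cos φ₂ · sin²(Δλ/2) = 0.231382.
c = 2·atan2(√a, √(1−a)) = 1.00364 rad → d = 6371·c ≈ 6394.18 km.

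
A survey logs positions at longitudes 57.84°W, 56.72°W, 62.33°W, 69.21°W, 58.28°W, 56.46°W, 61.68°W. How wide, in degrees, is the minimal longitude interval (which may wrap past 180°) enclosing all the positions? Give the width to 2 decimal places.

Sort the longitudes: -69.21°, -62.33°, -61.68°, -58.28°, -57.84°, -56.72°, -56.46°.
Eastward gaps between consecutive values (wrapping around): 6.88°, 0.65°, 3.40°, 0.44°, 1.12°, 0.26°, 347.25°.
Largest gap = 347.25° ⇒ minimal covering band is its complement: 360° − 347.25° = 12.75°.
Band runs from -69.21° eastward to -56.46°.

12.75°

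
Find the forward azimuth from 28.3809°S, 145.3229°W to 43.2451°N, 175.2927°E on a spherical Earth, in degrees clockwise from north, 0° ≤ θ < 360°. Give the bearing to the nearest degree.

332°

Δλ = 175.2927 − -145.3229 = 320.6156°; wrapped into (−180°, 180°]: -39.3844°.
θ = atan2( sin Δλ · cos φ₂ , cos φ₁ · sin φ₂ − sin φ₁ · cos φ₂ · cos Δλ )
  = atan2(-0.46220, 0.87039) = -27.970° → normalised to [0°, 360°): 332.030°.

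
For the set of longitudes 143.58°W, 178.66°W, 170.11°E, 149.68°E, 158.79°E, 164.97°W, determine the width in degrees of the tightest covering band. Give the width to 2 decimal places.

66.74°

Sort the longitudes: -178.66°, -164.97°, -143.58°, +149.68°, +158.79°, +170.11°.
Eastward gaps between consecutive values (wrapping around): 13.69°, 21.39°, 293.26°, 9.11°, 11.32°, 11.23°.
Largest gap = 293.26° ⇒ minimal covering band is its complement: 360° − 293.26° = 66.74°.
Band runs from +149.68° eastward to -143.58°, crossing the antimeridian.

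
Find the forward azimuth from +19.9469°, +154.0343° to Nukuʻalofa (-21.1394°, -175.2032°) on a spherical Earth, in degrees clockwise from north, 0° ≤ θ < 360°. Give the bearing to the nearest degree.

142°

Δλ = -175.2032 − 154.0343 = -329.2375°; wrapped into (−180°, 180°]: 30.7625°.
θ = atan2( sin Δλ · cos φ₂ , cos φ₁ · sin φ₂ − sin φ₁ · cos φ₂ · cos Δλ )
  = atan2(0.47706, -0.61242) = 142.082° → normalised to [0°, 360°): 142.082°.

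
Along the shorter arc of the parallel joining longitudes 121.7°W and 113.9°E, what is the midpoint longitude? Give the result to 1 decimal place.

Signed shortest Δλ from -121.7° to +113.9° is -124.4°.
Midpoint longitude = -121.7° + (-124.4°)/2 = -121.7° − 62.2° = -183.9°.
Normalise into (−180°, 180°]: +176.1°.
(The naïve average (-121.7 + +113.9)/2 = -3.9° is on the wrong side of the globe.)

176.1°E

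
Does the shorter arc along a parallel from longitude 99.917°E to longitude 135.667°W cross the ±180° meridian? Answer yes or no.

Yes

Naïve |-135.667 − 99.917| = 235.584° > 180°, so the shorter arc goes the other way round — across 180°.
Signed shortest Δλ = ((-135.667 − 99.917 + 180) mod 360) − 180 = 124.416°.
Going east by 124.416° from +99.917° passes through 180° before reaching -135.667°.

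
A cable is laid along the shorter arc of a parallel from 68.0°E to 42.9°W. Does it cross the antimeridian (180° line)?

No

Signed shortest Δλ = ((-42.9 − 68.0 + 180) mod 360) − 180 = -110.9°.
Going west by 110.9° from +68.0° reaches -42.9° without touching 180°.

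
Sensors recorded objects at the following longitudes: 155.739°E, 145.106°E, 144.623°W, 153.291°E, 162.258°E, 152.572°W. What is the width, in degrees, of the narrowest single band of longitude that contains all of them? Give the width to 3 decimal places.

Sort the longitudes: -152.572°, -144.623°, +145.106°, +153.291°, +155.739°, +162.258°.
Eastward gaps between consecutive values (wrapping around): 7.949°, 289.729°, 8.185°, 2.448°, 6.519°, 45.170°.
Largest gap = 289.729° ⇒ minimal covering band is its complement: 360° − 289.729° = 70.271°.
Band runs from +145.106° eastward to -144.623°, crossing the antimeridian.

70.271°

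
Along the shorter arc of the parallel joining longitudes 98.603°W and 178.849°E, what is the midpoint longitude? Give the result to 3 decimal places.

Signed shortest Δλ from -98.603° to +178.849° is -82.548°.
Midpoint longitude = -98.603° + (-82.548°)/2 = -98.603° − 41.274° = -139.877°.
(The naïve average (-98.603 + +178.849)/2 = 40.123° is on the wrong side of the globe.)

139.877°W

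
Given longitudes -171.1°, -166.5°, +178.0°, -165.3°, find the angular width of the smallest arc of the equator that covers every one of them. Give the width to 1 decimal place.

16.7°

Sort the longitudes: -171.1°, -166.5°, -165.3°, +178.0°.
Eastward gaps between consecutive values (wrapping around): 4.6°, 1.2°, 343.3°, 10.9°.
Largest gap = 343.3° ⇒ minimal covering band is its complement: 360° − 343.3° = 16.7°.
Band runs from +178.0° eastward to -165.3°, crossing the antimeridian.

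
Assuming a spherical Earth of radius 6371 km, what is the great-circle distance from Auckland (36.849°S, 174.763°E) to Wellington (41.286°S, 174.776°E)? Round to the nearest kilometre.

493 km

Δλ = 174.776 − 174.763 = 0.013°.
Δφ = -41.286 − -36.849 = -4.437°.
a = sin²(Δφ/2) + cos φ₁ · cos φ₂ · sin²(Δλ/2) = 0.001499.
c = 2·atan2(√a, √(1−a)) = 0.07744 rad → d = 6371·c ≈ 493.37 km.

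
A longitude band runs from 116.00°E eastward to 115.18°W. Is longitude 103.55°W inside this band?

Band width going east from +116.00° to -115.18°: ((-115.18 − 116.00) mod 360) = 128.82°.
Offset of -103.55° east of the west edge: ((-103.55 − 116.00) mod 360) = 140.45°.
140.45° > 128.82° ⇒ outside.

No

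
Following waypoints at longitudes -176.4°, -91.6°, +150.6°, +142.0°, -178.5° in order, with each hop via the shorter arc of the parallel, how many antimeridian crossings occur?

Leg 1: -176.4° → -91.6°, shortest Δλ = 84.8° (east) — does not cross 180°.
Leg 2: -91.6° → +150.6°, shortest Δλ = -117.8° (west) — crosses 180°.
Leg 3: +150.6° → +142.0°, shortest Δλ = -8.6° (west) — does not cross 180°.
Leg 4: +142.0° → -178.5°, shortest Δλ = 39.5° (east) — crosses 180°.
Total crossings: 2.

2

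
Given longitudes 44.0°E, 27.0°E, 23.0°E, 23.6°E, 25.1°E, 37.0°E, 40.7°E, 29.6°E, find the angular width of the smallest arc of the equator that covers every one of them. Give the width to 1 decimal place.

21.0°

Sort the longitudes: +23.0°, +23.6°, +25.1°, +27.0°, +29.6°, +37.0°, +40.7°, +44.0°.
Eastward gaps between consecutive values (wrapping around): 0.6°, 1.5°, 1.9°, 2.6°, 7.4°, 3.7°, 3.3°, 339.0°.
Largest gap = 339.0° ⇒ minimal covering band is its complement: 360° − 339.0° = 21.0°.
Band runs from +23.0° eastward to +44.0°.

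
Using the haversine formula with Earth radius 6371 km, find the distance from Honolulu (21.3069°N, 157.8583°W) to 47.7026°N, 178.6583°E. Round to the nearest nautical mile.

Δλ = 178.6583 − -157.8583 = 336.5166°; wrapped into (−180°, 180°]: -23.4834°.
Δφ = 47.7026 − 21.3069 = 26.3957°.
a = sin²(Δφ/2) + cos φ₁ · cos φ₂ · sin²(Δλ/2) = 0.078092.
c = 2·atan2(√a, √(1−a)) = 0.56644 rad → d = 6371·c ≈ 3608.80 km ≈ 1948.60 nmi.

1949 nmi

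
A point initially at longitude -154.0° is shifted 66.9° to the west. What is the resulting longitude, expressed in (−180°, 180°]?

Start at -154.0°; shift −66.9° → -220.9°.
-220.9° lies outside (−180°, 180°]; add 360° → +139.1°.

+139.1°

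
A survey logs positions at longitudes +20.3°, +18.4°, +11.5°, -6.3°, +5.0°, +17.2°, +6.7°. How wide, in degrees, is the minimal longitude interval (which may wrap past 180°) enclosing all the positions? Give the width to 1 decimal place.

26.6°

Sort the longitudes: -6.3°, +5.0°, +6.7°, +11.5°, +17.2°, +18.4°, +20.3°.
Eastward gaps between consecutive values (wrapping around): 11.3°, 1.7°, 4.8°, 5.7°, 1.2°, 1.9°, 333.4°.
Largest gap = 333.4° ⇒ minimal covering band is its complement: 360° − 333.4° = 26.6°.
Band runs from -6.3° eastward to +20.3°.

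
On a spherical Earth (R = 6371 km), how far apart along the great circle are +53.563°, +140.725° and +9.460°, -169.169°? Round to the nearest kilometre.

6613 km

Δλ = -169.169 − 140.725 = -309.894°; wrapped into (−180°, 180°]: 50.106°.
Δφ = 9.460 − 53.563 = -44.103°.
a = sin²(Δφ/2) + cos φ₁ · cos φ₂ · sin²(Δλ/2) = 0.246009.
c = 2·atan2(√a, √(1−a)) = 1.03796 rad → d = 6371·c ≈ 6612.82 km.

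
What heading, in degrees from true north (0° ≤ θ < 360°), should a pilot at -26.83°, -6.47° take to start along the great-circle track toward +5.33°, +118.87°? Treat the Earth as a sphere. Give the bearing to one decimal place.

Δλ = 118.87 − -6.47 = 125.34°.
θ = atan2( sin Δλ · cos φ₂ , cos φ₁ · sin φ₂ − sin φ₁ · cos φ₂ · cos Δλ )
  = atan2(0.81221, -0.17705) = 102.297° → normalised to [0°, 360°): 102.297°.

102.3°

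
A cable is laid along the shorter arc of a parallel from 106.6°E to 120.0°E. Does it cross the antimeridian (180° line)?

Signed shortest Δλ = ((120.0 − 106.6 + 180) mod 360) − 180 = 13.4°.
Going east by 13.4° from +106.6° reaches +120.0° without touching 180°.

No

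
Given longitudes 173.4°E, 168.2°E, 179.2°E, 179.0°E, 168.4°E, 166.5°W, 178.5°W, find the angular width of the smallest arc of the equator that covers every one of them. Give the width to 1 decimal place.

25.3°

Sort the longitudes: -178.5°, -166.5°, +168.2°, +168.4°, +173.4°, +179.0°, +179.2°.
Eastward gaps between consecutive values (wrapping around): 12.0°, 334.7°, 0.2°, 5.0°, 5.6°, 0.2°, 2.3°.
Largest gap = 334.7° ⇒ minimal covering band is its complement: 360° − 334.7° = 25.3°.
Band runs from +168.2° eastward to -166.5°, crossing the antimeridian.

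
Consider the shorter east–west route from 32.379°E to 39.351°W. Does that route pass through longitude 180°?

Signed shortest Δλ = ((-39.351 − 32.379 + 180) mod 360) − 180 = -71.73°.
Going west by 71.73° from +32.379° reaches -39.351° without touching 180°.

No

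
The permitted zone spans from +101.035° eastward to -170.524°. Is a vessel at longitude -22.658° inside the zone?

Band width going east from +101.035° to -170.524°: ((-170.524 − 101.035) mod 360) = 88.441°.
Offset of -22.658° east of the west edge: ((-22.658 − 101.035) mod 360) = 236.307°.
236.307° > 88.441° ⇒ outside.

No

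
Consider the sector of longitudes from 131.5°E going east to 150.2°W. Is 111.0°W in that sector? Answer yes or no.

Band width going east from +131.5° to -150.2°: ((-150.2 − 131.5) mod 360) = 78.3°.
Offset of -111.0° east of the west edge: ((-111.0 − 131.5) mod 360) = 117.5°.
117.5° > 78.3° ⇒ outside.

No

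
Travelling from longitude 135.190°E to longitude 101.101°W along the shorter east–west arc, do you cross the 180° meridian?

Yes

Naïve |-101.101 − 135.190| = 236.291° > 180°, so the shorter arc goes the other way round — across 180°.
Signed shortest Δλ = ((-101.101 − 135.190 + 180) mod 360) − 180 = 123.709°.
Going east by 123.709° from +135.190° passes through 180° before reaching -101.101°.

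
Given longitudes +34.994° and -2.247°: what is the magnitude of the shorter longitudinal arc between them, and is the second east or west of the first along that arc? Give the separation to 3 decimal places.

Raw difference: -2.247 − 34.994 = -37.241°.
Normalise into (−180°, 180°]: -37.241° stays -37.241°.
Negative ⇒ the second point lies to the west; separation 37.241°.

37.241° west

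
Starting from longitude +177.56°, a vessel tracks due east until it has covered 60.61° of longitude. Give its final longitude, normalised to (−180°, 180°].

-121.83°

Start at +177.56°; shift +60.61° → +238.17°.
+238.17° lies outside (−180°, 180°]; subtract 360° → -121.83°.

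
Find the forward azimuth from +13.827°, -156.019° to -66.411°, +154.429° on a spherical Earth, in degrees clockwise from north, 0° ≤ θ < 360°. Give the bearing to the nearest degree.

Δλ = 154.429 − -156.019 = 310.448°; wrapped into (−180°, 180°]: -49.552°.
θ = atan2( sin Δλ · cos φ₂ , cos φ₁ · sin φ₂ − sin φ₁ · cos φ₂ · cos Δλ )
  = atan2(-0.30453, -0.95193) = -162.260° → normalised to [0°, 360°): 197.740°.

198°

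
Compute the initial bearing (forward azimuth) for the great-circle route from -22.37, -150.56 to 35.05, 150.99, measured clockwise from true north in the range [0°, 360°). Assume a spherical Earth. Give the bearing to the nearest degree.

Δλ = 150.99 − -150.56 = 301.55°; wrapped into (−180°, 180°]: -58.45°.
θ = atan2( sin Δλ · cos φ₂ , cos φ₁ · sin φ₂ − sin φ₁ · cos φ₂ · cos Δλ )
  = atan2(-0.69764, 0.69410) = -45.146° → normalised to [0°, 360°): 314.854°.

315°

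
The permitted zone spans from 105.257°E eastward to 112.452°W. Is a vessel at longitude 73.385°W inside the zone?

Band width going east from +105.257° to -112.452°: ((-112.452 − 105.257) mod 360) = 142.291°.
Offset of -73.385° east of the west edge: ((-73.385 − 105.257) mod 360) = 181.358°.
181.358° > 142.291° ⇒ outside.

No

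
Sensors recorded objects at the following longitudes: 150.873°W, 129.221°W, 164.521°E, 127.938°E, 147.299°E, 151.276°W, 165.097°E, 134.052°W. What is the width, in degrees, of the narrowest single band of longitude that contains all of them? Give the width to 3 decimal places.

102.841°

Sort the longitudes: -151.276°, -150.873°, -134.052°, -129.221°, +127.938°, +147.299°, +164.521°, +165.097°.
Eastward gaps between consecutive values (wrapping around): 0.403°, 16.821°, 4.831°, 257.159°, 19.361°, 17.222°, 0.576°, 43.627°.
Largest gap = 257.159° ⇒ minimal covering band is its complement: 360° − 257.159° = 102.841°.
Band runs from +127.938° eastward to -129.221°, crossing the antimeridian.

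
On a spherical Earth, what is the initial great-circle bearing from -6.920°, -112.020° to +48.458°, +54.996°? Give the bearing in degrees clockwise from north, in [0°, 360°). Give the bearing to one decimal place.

12.6°

Δλ = 54.996 − -112.020 = 167.016°.
θ = atan2( sin Δλ · cos φ₂ , cos φ₁ · sin φ₂ − sin φ₁ · cos φ₂ · cos Δλ )
  = atan2(0.14900, 0.66516) = 12.626° → normalised to [0°, 360°): 12.626°.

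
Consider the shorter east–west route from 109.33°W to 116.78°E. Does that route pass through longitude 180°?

Naïve |116.78 − -109.33| = 226.11° > 180°, so the shorter arc goes the other way round — across 180°.
Signed shortest Δλ = ((116.78 − -109.33 + 180) mod 360) − 180 = -133.89°.
Going west by 133.89° from -109.33° passes through 180° before reaching +116.78°.

Yes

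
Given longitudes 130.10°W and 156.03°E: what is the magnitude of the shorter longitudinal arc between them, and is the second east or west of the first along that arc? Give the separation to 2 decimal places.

73.87° west

Raw difference: 156.03 − -130.10 = 286.13°.
Normalise into (−180°, 180°]: 286.13° − 360° = -73.87°.
Negative ⇒ the second point lies to the west; separation 73.87°.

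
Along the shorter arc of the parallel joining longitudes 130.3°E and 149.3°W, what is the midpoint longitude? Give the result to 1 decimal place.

170.5°E

Signed shortest Δλ from +130.3° to -149.3° is +80.4°.
Midpoint longitude = +130.3° + (+80.4°)/2 = +130.3° + 40.2° = +170.5°.
(The naïve average (+130.3 + -149.3)/2 = -9.5° is on the wrong side of the globe.)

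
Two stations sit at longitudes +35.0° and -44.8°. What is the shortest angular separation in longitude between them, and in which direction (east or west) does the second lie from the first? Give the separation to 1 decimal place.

79.8° west

Raw difference: -44.8 − 35.0 = -79.8°.
Normalise into (−180°, 180°]: -79.8° stays -79.8°.
Negative ⇒ the second point lies to the west; separation 79.8°.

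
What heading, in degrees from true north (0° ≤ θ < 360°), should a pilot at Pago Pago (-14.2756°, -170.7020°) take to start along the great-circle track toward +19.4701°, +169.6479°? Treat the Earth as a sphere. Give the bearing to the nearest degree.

330°

Δλ = 169.6479 − -170.7020 = 340.3499°; wrapped into (−180°, 180°]: -19.6501°.
θ = atan2( sin Δλ · cos φ₂ , cos φ₁ · sin φ₂ − sin φ₁ · cos φ₂ · cos Δλ )
  = atan2(-0.31705, 0.54197) = -30.327° → normalised to [0°, 360°): 329.673°.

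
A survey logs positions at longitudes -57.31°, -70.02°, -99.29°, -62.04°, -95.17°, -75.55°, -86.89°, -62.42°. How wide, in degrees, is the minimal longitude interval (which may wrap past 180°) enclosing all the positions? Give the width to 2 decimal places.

41.98°

Sort the longitudes: -99.29°, -95.17°, -86.89°, -75.55°, -70.02°, -62.42°, -62.04°, -57.31°.
Eastward gaps between consecutive values (wrapping around): 4.12°, 8.28°, 11.34°, 5.53°, 7.60°, 0.38°, 4.73°, 318.02°.
Largest gap = 318.02° ⇒ minimal covering band is its complement: 360° − 318.02° = 41.98°.
Band runs from -99.29° eastward to -57.31°.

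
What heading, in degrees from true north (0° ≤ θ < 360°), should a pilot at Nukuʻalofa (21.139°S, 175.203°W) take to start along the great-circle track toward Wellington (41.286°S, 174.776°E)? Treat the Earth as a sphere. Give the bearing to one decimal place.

Δλ = 174.776 − -175.203 = 349.979°; wrapped into (−180°, 180°]: -10.021°.
θ = atan2( sin Δλ · cos φ₂ , cos φ₁ · sin φ₂ − sin φ₁ · cos φ₂ · cos Δλ )
  = atan2(-0.13075, -0.34856) = -159.438° → normalised to [0°, 360°): 200.562°.

200.6°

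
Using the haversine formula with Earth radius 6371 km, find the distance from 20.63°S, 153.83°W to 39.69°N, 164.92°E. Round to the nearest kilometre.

7956 km

Δλ = 164.92 − -153.83 = 318.75°; wrapped into (−180°, 180°]: -41.25°.
Δφ = 39.69 − -20.63 = 60.32°.
a = sin²(Δφ/2) + cos φ₁ · cos φ₂ · sin²(Δλ/2) = 0.341781.
c = 2·atan2(√a, √(1−a)) = 1.24882 rad → d = 6371·c ≈ 7956.25 km.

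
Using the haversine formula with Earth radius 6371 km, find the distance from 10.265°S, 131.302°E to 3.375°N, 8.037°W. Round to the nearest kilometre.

15465 km

Δλ = -8.037 − 131.302 = -139.339°.
Δφ = 3.375 − -10.265 = 13.640°.
a = sin²(Δφ/2) + cos φ₁ · cos φ₂ · sin²(Δλ/2) = 0.877816.
c = 2·atan2(√a, √(1−a)) = 2.42742 rad → d = 6371·c ≈ 15465.06 km.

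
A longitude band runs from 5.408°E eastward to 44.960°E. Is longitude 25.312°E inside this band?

Band width going east from +5.408° to +44.960°: ((44.960 − 5.408) mod 360) = 39.552°.
Offset of +25.312° east of the west edge: ((25.312 − 5.408) mod 360) = 19.904°.
19.904° ≤ 39.552° ⇒ inside.

Yes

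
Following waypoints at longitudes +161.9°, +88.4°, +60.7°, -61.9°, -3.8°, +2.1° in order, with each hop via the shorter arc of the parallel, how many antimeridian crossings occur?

Leg 1: +161.9° → +88.4°, shortest Δλ = -73.5° (west) — does not cross 180°.
Leg 2: +88.4° → +60.7°, shortest Δλ = -27.7° (west) — does not cross 180°.
Leg 3: +60.7° → -61.9°, shortest Δλ = -122.6° (west) — does not cross 180°.
Leg 4: -61.9° → -3.8°, shortest Δλ = 58.1° (east) — does not cross 180°.
Leg 5: -3.8° → +2.1°, shortest Δλ = 5.9° (east) — does not cross 180°.
Total crossings: 0.

0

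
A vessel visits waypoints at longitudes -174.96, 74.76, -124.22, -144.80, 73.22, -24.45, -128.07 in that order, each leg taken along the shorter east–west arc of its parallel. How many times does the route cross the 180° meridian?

Leg 1: -174.96° → +74.76°, shortest Δλ = -110.28° (west) — crosses 180°.
Leg 2: +74.76° → -124.22°, shortest Δλ = 161.02° (east) — crosses 180°.
Leg 3: -124.22° → -144.80°, shortest Δλ = -20.58° (west) — does not cross 180°.
Leg 4: -144.80° → +73.22°, shortest Δλ = -141.98° (west) — crosses 180°.
Leg 5: +73.22° → -24.45°, shortest Δλ = -97.67° (west) — does not cross 180°.
Leg 6: -24.45° → -128.07°, shortest Δλ = -103.62° (west) — does not cross 180°.
Total crossings: 3.

3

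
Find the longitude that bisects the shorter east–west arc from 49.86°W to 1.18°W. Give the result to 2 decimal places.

Signed shortest Δλ from -49.86° to -1.18° is +48.68°.
Midpoint longitude = -49.86° + (+48.68°)/2 = -49.86° + 24.34° = -25.52°.

25.52°W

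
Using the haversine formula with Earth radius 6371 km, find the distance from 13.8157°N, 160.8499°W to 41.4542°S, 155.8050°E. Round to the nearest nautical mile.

4095 nmi

Δλ = 155.8050 − -160.8499 = 316.6549°; wrapped into (−180°, 180°]: -43.3451°.
Δφ = -41.4542 − 13.8157 = -55.2699°.
a = sin²(Δφ/2) + cos φ₁ · cos φ₂ · sin²(Δλ/2) = 0.314405.
c = 2·atan2(√a, √(1−a)) = 1.19051 rad → d = 6371·c ≈ 7584.71 km ≈ 4095.41 nmi.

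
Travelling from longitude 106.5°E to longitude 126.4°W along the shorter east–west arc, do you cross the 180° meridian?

Naïve |-126.4 − 106.5| = 232.9° > 180°, so the shorter arc goes the other way round — across 180°.
Signed shortest Δλ = ((-126.4 − 106.5 + 180) mod 360) − 180 = 127.1°.
Going east by 127.1° from +106.5° passes through 180° before reaching -126.4°.

Yes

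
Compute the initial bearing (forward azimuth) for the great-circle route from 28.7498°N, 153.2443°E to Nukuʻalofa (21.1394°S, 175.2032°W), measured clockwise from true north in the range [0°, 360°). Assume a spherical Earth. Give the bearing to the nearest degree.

Δλ = -175.2032 − 153.2443 = -328.4475°; wrapped into (−180°, 180°]: 31.5525°.
θ = atan2( sin Δλ · cos φ₂ , cos φ₁ · sin φ₂ − sin φ₁ · cos φ₂ · cos Δλ )
  = atan2(0.48807, -0.69848) = 145.056° → normalised to [0°, 360°): 145.056°.

145°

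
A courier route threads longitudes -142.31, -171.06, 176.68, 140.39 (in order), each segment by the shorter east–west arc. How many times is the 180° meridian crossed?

Leg 1: -142.31° → -171.06°, shortest Δλ = -28.75° (west) — does not cross 180°.
Leg 2: -171.06° → +176.68°, shortest Δλ = -12.26° (west) — crosses 180°.
Leg 3: +176.68° → +140.39°, shortest Δλ = -36.29° (west) — does not cross 180°.
Total crossings: 1.

1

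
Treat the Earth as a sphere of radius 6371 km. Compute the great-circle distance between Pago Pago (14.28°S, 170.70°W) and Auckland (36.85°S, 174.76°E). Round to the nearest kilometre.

2894 km

Δλ = 174.76 − -170.70 = 345.46°; wrapped into (−180°, 180°]: -14.54°.
Δφ = -36.85 − -14.28 = -22.57°.
a = sin²(Δφ/2) + cos φ₁ · cos φ₂ · sin²(Δλ/2) = 0.050713.
c = 2·atan2(√a, √(1−a)) = 0.45429 rad → d = 6371·c ≈ 2894.26 km.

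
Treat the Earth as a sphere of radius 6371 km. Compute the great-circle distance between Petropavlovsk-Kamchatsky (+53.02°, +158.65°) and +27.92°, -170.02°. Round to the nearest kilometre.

Δλ = -170.02 − 158.65 = -328.67°; wrapped into (−180°, 180°]: 31.33°.
Δφ = 27.92 − 53.02 = -25.10°.
a = sin²(Δφ/2) + cos φ₁ · cos φ₂ · sin²(Δλ/2) = 0.085967.
c = 2·atan2(√a, √(1−a)) = 0.59515 rad → d = 6371·c ≈ 3791.68 km.

3792 km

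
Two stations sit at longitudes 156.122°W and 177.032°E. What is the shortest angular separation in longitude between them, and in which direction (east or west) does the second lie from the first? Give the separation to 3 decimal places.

Raw difference: 177.032 − -156.122 = 333.154°.
Normalise into (−180°, 180°]: 333.154° − 360° = -26.846°.
Negative ⇒ the second point lies to the west; separation 26.846°.

26.846° west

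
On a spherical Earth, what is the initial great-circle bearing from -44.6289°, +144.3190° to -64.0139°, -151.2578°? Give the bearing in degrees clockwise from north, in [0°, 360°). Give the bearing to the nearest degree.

142°

Δλ = -151.2578 − 144.3190 = -295.5768°; wrapped into (−180°, 180°]: 64.4232°.
θ = atan2( sin Δλ · cos φ₂ , cos φ₁ · sin φ₂ − sin φ₁ · cos φ₂ · cos Δλ )
  = atan2(0.39522, -0.50684) = 142.054° → normalised to [0°, 360°): 142.054°.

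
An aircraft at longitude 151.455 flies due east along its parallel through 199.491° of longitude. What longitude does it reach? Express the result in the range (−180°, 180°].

-9.054°

Start at +151.455°; shift +199.491° → +350.946°.
+350.946° lies outside (−180°, 180°]; subtract 360° → -9.054°.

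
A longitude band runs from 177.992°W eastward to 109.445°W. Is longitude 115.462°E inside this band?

No

Band width going east from -177.992° to -109.445°: ((-109.445 − -177.992) mod 360) = 68.547°.
Offset of +115.462° east of the west edge: ((115.462 − -177.992) mod 360) = 293.454°.
293.454° > 68.547° ⇒ outside.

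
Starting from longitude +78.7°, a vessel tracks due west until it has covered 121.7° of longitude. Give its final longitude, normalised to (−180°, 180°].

Start at +78.7°; shift −121.7° → -43.0°.
-43.0° already lies in (−180°, 180°].

-43.0°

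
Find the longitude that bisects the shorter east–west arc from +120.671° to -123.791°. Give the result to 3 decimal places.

+178.440°

Signed shortest Δλ from +120.671° to -123.791° is +115.538°.
Midpoint longitude = +120.671° + (+115.538°)/2 = +120.671° + 57.769° = +178.440°.
(The naïve average (+120.671 + -123.791)/2 = -1.56° is on the wrong side of the globe.)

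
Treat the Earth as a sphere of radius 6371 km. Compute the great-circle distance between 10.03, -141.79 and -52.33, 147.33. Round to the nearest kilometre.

Δλ = 147.33 − -141.79 = 289.12°; wrapped into (−180°, 180°]: -70.88°.
Δφ = -52.33 − 10.03 = -62.36°.
a = sin²(Δφ/2) + cos φ₁ · cos φ₂ · sin²(Δλ/2) = 0.470374.
c = 2·atan2(√a, √(1−a)) = 1.51151 rad → d = 6371·c ≈ 9629.83 km.

9630 km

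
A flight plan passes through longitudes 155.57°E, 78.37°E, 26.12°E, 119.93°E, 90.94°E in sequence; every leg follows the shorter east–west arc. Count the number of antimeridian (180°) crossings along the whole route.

0

Leg 1: +155.57° → +78.37°, shortest Δλ = -77.2° (west) — does not cross 180°.
Leg 2: +78.37° → +26.12°, shortest Δλ = -52.25° (west) — does not cross 180°.
Leg 3: +26.12° → +119.93°, shortest Δλ = 93.81° (east) — does not cross 180°.
Leg 4: +119.93° → +90.94°, shortest Δλ = -28.99° (west) — does not cross 180°.
Total crossings: 0.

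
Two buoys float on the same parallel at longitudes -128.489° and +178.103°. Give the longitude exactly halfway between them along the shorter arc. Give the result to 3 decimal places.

-155.193°

Signed shortest Δλ from -128.489° to +178.103° is -53.408°.
Midpoint longitude = -128.489° + (-53.408°)/2 = -128.489° − 26.704° = -155.193°.
(The naïve average (-128.489 + +178.103)/2 = 24.807° is on the wrong side of the globe.)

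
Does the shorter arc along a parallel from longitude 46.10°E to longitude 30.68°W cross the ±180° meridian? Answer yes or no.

Signed shortest Δλ = ((-30.68 − 46.10 + 180) mod 360) − 180 = -76.78°.
Going west by 76.78° from +46.10° reaches -30.68° without touching 180°.

No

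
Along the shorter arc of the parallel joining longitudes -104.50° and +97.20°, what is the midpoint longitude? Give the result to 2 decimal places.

+176.35°

Signed shortest Δλ from -104.50° to +97.20° is -158.30°.
Midpoint longitude = -104.50° + (-158.30°)/2 = -104.50° − 79.15° = -183.65°.
Normalise into (−180°, 180°]: +176.35°.
(The naïve average (-104.50 + +97.20)/2 = -3.65° is on the wrong side of the globe.)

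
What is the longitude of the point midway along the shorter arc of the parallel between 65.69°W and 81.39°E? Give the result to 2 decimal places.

7.85°E

Signed shortest Δλ from -65.69° to +81.39° is +147.08°.
Midpoint longitude = -65.69° + (+147.08°)/2 = -65.69° + 73.54° = +7.85°.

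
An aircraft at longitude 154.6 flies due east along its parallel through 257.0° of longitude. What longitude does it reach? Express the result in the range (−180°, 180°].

+51.6°

Start at +154.6°; shift +257.0° → +411.6°.
+411.6° lies outside (−180°, 180°]; subtract 360° → +51.6°.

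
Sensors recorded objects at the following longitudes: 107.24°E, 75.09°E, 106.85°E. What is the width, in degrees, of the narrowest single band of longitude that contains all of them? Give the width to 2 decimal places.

Sort the longitudes: +75.09°, +106.85°, +107.24°.
Eastward gaps between consecutive values (wrapping around): 31.76°, 0.39°, 327.85°.
Largest gap = 327.85° ⇒ minimal covering band is its complement: 360° − 327.85° = 32.15°.
Band runs from +75.09° eastward to +107.24°.

32.15°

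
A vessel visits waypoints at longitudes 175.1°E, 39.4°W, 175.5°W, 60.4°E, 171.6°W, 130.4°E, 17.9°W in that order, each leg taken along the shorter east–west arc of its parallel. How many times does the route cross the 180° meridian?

Leg 1: +175.1° → -39.4°, shortest Δλ = 145.5° (east) — crosses 180°.
Leg 2: -39.4° → -175.5°, shortest Δλ = -136.1° (west) — does not cross 180°.
Leg 3: -175.5° → +60.4°, shortest Δλ = -124.1° (west) — crosses 180°.
Leg 4: +60.4° → -171.6°, shortest Δλ = 128.0° (east) — crosses 180°.
Leg 5: -171.6° → +130.4°, shortest Δλ = -58.0° (west) — crosses 180°.
Leg 6: +130.4° → -17.9°, shortest Δλ = -148.3° (west) — does not cross 180°.
Total crossings: 4.

4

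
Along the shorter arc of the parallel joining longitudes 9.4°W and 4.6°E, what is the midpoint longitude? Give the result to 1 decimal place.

2.4°W

Signed shortest Δλ from -9.4° to +4.6° is +14.0°.
Midpoint longitude = -9.4° + (+14.0°)/2 = -9.4° + 7.0° = -2.4°.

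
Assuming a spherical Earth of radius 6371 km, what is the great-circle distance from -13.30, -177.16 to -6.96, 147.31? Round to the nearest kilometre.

3948 km

Δλ = 147.31 − -177.16 = 324.47°; wrapped into (−180°, 180°]: -35.53°.
Δφ = -6.96 − -13.30 = 6.34°.
a = sin²(Δφ/2) + cos φ₁ · cos φ₂ · sin²(Δλ/2) = 0.092988.
c = 2·atan2(√a, √(1−a)) = 0.61975 rad → d = 6371·c ≈ 3948.42 km.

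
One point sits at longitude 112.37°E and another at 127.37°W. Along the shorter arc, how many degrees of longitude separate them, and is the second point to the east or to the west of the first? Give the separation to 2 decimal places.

Raw difference: -127.37 − 112.37 = -239.74°.
Normalise into (−180°, 180°]: -239.74° + 360° = 120.26°.
Positive ⇒ the second point lies to the east; separation 120.26°.

120.26° east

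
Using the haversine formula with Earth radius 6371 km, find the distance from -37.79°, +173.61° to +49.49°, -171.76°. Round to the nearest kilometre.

Δλ = -171.76 − 173.61 = -345.37°; wrapped into (−180°, 180°]: 14.63°.
Δφ = 49.49 − -37.79 = 87.28°.
a = sin²(Δφ/2) + cos φ₁ · cos φ₂ · sin²(Δλ/2) = 0.484594.
c = 2·atan2(√a, √(1−a)) = 1.53998 rad → d = 6371·c ≈ 9811.21 km.

9811 km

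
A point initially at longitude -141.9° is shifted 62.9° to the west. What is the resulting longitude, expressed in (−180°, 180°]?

+155.2°

Start at -141.9°; shift −62.9° → -204.8°.
-204.8° lies outside (−180°, 180°]; add 360° → +155.2°.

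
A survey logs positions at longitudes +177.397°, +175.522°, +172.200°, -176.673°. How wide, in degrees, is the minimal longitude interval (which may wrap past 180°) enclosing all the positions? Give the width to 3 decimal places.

11.127°

Sort the longitudes: -176.673°, +172.200°, +175.522°, +177.397°.
Eastward gaps between consecutive values (wrapping around): 348.873°, 3.322°, 1.875°, 5.930°.
Largest gap = 348.873° ⇒ minimal covering band is its complement: 360° − 348.873° = 11.127°.
Band runs from +172.200° eastward to -176.673°, crossing the antimeridian.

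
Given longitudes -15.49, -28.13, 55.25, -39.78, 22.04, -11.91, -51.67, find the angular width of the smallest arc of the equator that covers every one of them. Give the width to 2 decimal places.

106.92°

Sort the longitudes: -51.67°, -39.78°, -28.13°, -15.49°, -11.91°, +22.04°, +55.25°.
Eastward gaps between consecutive values (wrapping around): 11.89°, 11.65°, 12.64°, 3.58°, 33.95°, 33.21°, 253.08°.
Largest gap = 253.08° ⇒ minimal covering band is its complement: 360° − 253.08° = 106.92°.
Band runs from -51.67° eastward to +55.25°.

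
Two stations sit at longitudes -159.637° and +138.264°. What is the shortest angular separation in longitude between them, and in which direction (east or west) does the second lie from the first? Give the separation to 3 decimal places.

62.099° west

Raw difference: 138.264 − -159.637 = 297.901°.
Normalise into (−180°, 180°]: 297.901° − 360° = -62.099°.
Negative ⇒ the second point lies to the west; separation 62.099°.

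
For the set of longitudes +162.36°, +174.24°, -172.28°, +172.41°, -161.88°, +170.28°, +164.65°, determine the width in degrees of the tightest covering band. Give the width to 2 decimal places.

Sort the longitudes: -172.28°, -161.88°, +162.36°, +164.65°, +170.28°, +172.41°, +174.24°.
Eastward gaps between consecutive values (wrapping around): 10.40°, 324.24°, 2.29°, 5.63°, 2.13°, 1.83°, 13.48°.
Largest gap = 324.24° ⇒ minimal covering band is its complement: 360° − 324.24° = 35.76°.
Band runs from +162.36° eastward to -161.88°, crossing the antimeridian.

35.76°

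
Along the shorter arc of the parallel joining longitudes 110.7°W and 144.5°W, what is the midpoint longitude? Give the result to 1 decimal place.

Signed shortest Δλ from -110.7° to -144.5° is -33.8°.
Midpoint longitude = -110.7° + (-33.8°)/2 = -110.7° − 16.9° = -127.6°.

127.6°W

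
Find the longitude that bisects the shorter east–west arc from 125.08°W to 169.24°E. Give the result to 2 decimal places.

Signed shortest Δλ from -125.08° to +169.24° is -65.68°.
Midpoint longitude = -125.08° + (-65.68°)/2 = -125.08° − 32.84° = -157.92°.
(The naïve average (-125.08 + +169.24)/2 = 22.08° is on the wrong side of the globe.)

157.92°W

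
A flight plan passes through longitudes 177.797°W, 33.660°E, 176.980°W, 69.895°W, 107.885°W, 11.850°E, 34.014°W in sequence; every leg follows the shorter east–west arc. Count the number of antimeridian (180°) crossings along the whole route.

Leg 1: -177.797° → +33.660°, shortest Δλ = -148.543° (west) — crosses 180°.
Leg 2: +33.660° → -176.980°, shortest Δλ = 149.36° (east) — crosses 180°.
Leg 3: -176.980° → -69.895°, shortest Δλ = 107.085° (east) — does not cross 180°.
Leg 4: -69.895° → -107.885°, shortest Δλ = -37.99° (west) — does not cross 180°.
Leg 5: -107.885° → +11.850°, shortest Δλ = 119.735° (east) — does not cross 180°.
Leg 6: +11.850° → -34.014°, shortest Δλ = -45.864° (west) — does not cross 180°.
Total crossings: 2.

2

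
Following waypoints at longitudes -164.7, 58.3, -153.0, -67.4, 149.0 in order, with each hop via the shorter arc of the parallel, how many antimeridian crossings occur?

3

Leg 1: -164.7° → +58.3°, shortest Δλ = -137.0° (west) — crosses 180°.
Leg 2: +58.3° → -153.0°, shortest Δλ = 148.7° (east) — crosses 180°.
Leg 3: -153.0° → -67.4°, shortest Δλ = 85.6° (east) — does not cross 180°.
Leg 4: -67.4° → +149.0°, shortest Δλ = -143.6° (west) — crosses 180°.
Total crossings: 3.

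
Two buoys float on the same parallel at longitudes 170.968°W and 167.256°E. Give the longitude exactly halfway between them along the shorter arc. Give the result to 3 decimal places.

Signed shortest Δλ from -170.968° to +167.256° is -21.776°.
Midpoint longitude = -170.968° + (-21.776°)/2 = -170.968° − 10.888° = -181.856°.
Normalise into (−180°, 180°]: +178.144°.
(The naïve average (-170.968 + +167.256)/2 = -1.856° is on the wrong side of the globe.)

178.144°E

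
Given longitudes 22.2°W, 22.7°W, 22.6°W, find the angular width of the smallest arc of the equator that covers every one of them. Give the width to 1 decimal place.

0.5°

Sort the longitudes: -22.7°, -22.6°, -22.2°.
Eastward gaps between consecutive values (wrapping around): 0.1°, 0.4°, 359.5°.
Largest gap = 359.5° ⇒ minimal covering band is its complement: 360° − 359.5° = 0.5°.
Band runs from -22.7° eastward to -22.2°.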